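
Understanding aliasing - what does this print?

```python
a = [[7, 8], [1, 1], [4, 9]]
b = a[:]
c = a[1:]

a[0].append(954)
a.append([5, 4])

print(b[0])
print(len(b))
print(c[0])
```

Key concept: slice with nested mutation.
Step by step:
`a = [[7, 8], [1, 1], [4, 9]]` → a = [[7, 8], [1, 1], [4, 9]]
`b = a[:]` → b = [[7, 8], [1, 1], [4, 9]]
`c = a[1:]` → c = [[1, 1], [4, 9]]
`a[0].append(954)` → a = [[7, 8, 954], [1, 1], [4, 9]]; b = [[7, 8, 954], [1, 1], [4, 9]]
`a.append([5, 4])` → a = [[7, 8, 954], [1, 1], [4, 9], [5, 4]]
`print(b[0])` → prints [7, 8, 954]
`print(len(b))` → prints 3
`print(c[0])` → prints [1, 1]

Answer:
[7, 8, 954]
3
[1, 1]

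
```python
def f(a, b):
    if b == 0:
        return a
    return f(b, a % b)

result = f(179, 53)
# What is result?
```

f(179, 53) -> f(53, 20) -> f(20, 13) -> f(13, 7) -> f(7, 6) -> f(6, 1) -> f(1, 0) -> 1

Answer: 1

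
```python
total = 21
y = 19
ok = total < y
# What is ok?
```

Trace:
`total = 21` → total = 21
`y = 19` → y = 19
`ok = total < y` → ok = False
So ok = False

Answer: False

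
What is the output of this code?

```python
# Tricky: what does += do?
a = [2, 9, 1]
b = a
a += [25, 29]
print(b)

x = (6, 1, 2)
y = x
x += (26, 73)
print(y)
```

Key concept: += behavior differs for mutable vs immutable.
Step by step:
`a = [2, 9, 1]` → a = [2, 9, 1]
`b = a` → b = [2, 9, 1] (same object as a)
`a += [25, 29]` → a = [2, 9, 1, 25, 29] (same object as b); b = [2, 9, 1, 25, 29] (same object as a)
`print(b)` → prints [2, 9, 1, 25, 29]
`x = (6, 1, 2)` → x = (6, 1, 2)
`y = x` → y = (6, 1, 2)
`x += (26, 73)` → x = (6, 1, 2, 26, 73)
`print(y)` → prints (6, 1, 2)

Answer:
[2, 9, 1, 25, 29]
(6, 1, 2)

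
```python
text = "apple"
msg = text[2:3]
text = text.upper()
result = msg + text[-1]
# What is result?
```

Trace:
`text = "apple"` → text = 'apple'
`msg = text[2:3]` → msg = 'p'
`text = text.upper()` → text = 'APPLE'
`result = msg + text[-1]` → result = 'pE'
So result = 'pE'

Answer: 'pE'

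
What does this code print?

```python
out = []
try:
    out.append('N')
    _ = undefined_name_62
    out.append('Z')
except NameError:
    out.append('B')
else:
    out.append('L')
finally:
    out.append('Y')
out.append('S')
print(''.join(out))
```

Execution trace: 'N' (try body) → 'B' (except NameError) → 'Y' (finally) → 'S' (after the try/except). Output: NBYS

Answer: NBYS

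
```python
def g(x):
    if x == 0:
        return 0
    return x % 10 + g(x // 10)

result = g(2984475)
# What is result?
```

Sum of digits of 2984475: 5 + 7 + 4 + 4 + 8 + 9 + 2 = 39

Answer: 39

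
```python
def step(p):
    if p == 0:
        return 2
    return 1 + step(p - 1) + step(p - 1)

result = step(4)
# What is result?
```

step(p) = 1 + 2·step(p-1), step(0)=2. Closed form: (2+1)·2^4 - 1 = 47.

Answer: 47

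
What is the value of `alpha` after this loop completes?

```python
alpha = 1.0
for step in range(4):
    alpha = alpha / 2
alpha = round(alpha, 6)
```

Halving LR 4 times: 1 / 2^4
`alpha` takes the values: 1.0 → 0.5 → 0.25 → 0.125 → 0.0625

Answer: 0.0625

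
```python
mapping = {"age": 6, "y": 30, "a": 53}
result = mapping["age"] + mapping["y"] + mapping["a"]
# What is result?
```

Trace:
`mapping = {"age": 6, "y": 30, "a": 53}` → mapping = {'age': 6, 'y': 30, 'a': 53}
`result = mapping["age"] + mapping["y"] + mapping["a"]` → result = 89
So result = 89

Answer: 89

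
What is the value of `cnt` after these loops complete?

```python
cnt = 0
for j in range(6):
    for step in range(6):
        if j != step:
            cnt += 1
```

6² - 6 (exclude diagonal)
`cnt` takes the values: 0 → 1 → 2 → 3 → 4 → 5 → 6 → 7 → 8 → 9 → 10 → 11 → 12 → 13 → 14 → 15 → 16 → 17 → 18 → 19 → 20 → 21 → 22 → 23 → 24 → 25 → 26 → 27 → 28 → 29 → 30

Answer: 30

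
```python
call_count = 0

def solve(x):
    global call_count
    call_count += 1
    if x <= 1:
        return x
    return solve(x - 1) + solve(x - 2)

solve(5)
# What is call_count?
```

Calls(x) = 1 + Calls(x-1) + Calls(x-2); Calls(0)=Calls(1)=1. For x=5 this gives 15.

Answer: 15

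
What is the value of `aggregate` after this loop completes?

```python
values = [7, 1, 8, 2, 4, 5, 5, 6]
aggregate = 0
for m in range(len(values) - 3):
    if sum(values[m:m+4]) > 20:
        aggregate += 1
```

Count windows with sum > 20
`aggregate` takes the values: 0

Answer: 0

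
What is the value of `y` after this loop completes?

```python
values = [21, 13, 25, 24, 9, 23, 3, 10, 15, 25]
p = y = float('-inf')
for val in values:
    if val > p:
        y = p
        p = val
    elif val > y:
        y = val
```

Second largest (with repeats) in [21, 13, 25, 24, 9, 23, 3, 10, 15, 25]
`y` takes the values: -inf → 13 → 21 → 24 → 25

Answer: 25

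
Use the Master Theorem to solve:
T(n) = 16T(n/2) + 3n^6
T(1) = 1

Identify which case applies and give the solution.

a=16, b=2, f(n)=3n^6. log_2(16) = 4. Since c=6 > 4 and the regularity condition holds (16(n/2)^6 = (16/2^6)n^6 with 16/2^6 < 1), Case 3 applies: T(n) = Θ(f(n)) = O(n^6).

Answer: O(n^6) - Case 3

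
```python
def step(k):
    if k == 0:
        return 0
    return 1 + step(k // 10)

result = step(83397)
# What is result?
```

Count of digits of 83397: 5

Answer: 5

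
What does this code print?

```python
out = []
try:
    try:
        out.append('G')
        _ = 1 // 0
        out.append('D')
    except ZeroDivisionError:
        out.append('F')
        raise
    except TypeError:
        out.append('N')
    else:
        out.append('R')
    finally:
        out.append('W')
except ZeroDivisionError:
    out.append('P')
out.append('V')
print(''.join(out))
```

Execution trace: 'G' (inner try body) → 'F' (inner except ZeroDivisionError) → 'W' (inner finally) → 'P' (outer except ZeroDivisionError) → 'V' (after the try/except). Output: GFWPV

Answer: GFWPV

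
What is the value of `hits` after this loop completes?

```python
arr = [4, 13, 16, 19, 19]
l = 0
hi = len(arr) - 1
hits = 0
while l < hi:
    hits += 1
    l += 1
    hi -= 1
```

Iterations until pointers meet (list length 5)
`hits` takes the values: 0 → 1 → 2

Answer: 2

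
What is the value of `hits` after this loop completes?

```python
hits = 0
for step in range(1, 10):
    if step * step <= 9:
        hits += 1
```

Count numbers where step² ≤ 9
`hits` takes the values: 0 → 1 → 2 → 3

Answer: 3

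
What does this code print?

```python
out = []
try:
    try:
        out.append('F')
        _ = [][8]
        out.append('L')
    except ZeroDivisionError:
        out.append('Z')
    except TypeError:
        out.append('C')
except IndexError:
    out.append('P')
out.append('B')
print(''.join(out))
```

Execution trace: 'F' (try body) → 'P' (outer except IndexError) → 'B' (after the try/except). Output: FPB

Answer: FPB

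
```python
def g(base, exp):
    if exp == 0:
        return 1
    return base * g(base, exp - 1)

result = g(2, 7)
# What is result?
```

g(2, 7) = 2 * 2 * 2 * 2 * 2 * 2 * 2 = 128

Answer: 128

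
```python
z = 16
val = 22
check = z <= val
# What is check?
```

Trace:
`z = 16` → z = 16
`val = 22` → val = 22
`check = z <= val` → check = True
So check = True

Answer: True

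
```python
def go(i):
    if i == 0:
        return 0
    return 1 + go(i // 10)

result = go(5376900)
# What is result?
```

Count of digits of 5376900: 7

Answer: 7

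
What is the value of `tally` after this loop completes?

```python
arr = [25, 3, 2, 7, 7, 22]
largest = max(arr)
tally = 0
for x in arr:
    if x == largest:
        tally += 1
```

Count of max value 25 in [25, 3, 2, 7, 7, 22]
`tally` takes the values: 0 → 1

Answer: 1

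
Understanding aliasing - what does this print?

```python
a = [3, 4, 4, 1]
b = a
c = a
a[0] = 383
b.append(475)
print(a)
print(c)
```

Key concept: multiple aliases.
Step by step:
`a = [3, 4, 4, 1]` → a = [3, 4, 4, 1]
`b = a` → b = [3, 4, 4, 1] (same object as a)
`c = a` → c = [3, 4, 4, 1] (same object as a, b)
`a[0] = 383` → a = [383, 4, 4, 1] (same object as b, c); b = [383, 4, 4, 1] (same object as a, c); c = [383, 4, 4, 1] (same object as a, b)
`b.append(475)` → a = [383, 4, 4, 1, 475] (same object as b, c); b = [383, 4, 4, 1, 475] (same object as a, c); c = [383, 4, 4, 1, 475] (same object as a, b)
`print(a)` → prints [383, 4, 4, 1, 475]
`print(c)` → prints [383, 4, 4, 1, 475]

Answer:
[383, 4, 4, 1, 475]
[383, 4, 4, 1, 475]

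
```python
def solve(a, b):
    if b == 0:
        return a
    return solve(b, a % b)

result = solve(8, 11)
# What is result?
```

solve(8, 11) -> solve(11, 8) -> solve(8, 3) -> solve(3, 2) -> solve(2, 1) -> solve(1, 0) -> 1

Answer: 1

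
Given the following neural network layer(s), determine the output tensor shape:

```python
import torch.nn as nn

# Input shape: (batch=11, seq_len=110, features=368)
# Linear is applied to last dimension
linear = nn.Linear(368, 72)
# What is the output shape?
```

Input: (11, 110, 368) -> Output: (11, 110, 72)

Answer: (11, 110, 72)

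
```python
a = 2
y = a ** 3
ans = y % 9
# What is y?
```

Trace:
`a = 2` → a = 2
`y = a ** 3` → y = 8
`ans = y % 9` → ans = 8
So y = 8

Answer: 8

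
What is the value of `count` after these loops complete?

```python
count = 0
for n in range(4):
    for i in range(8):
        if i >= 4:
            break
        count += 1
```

Inner breaks at 4, outer runs 4 times
`count` takes the values: 0 → 1 → 2 → 3 → 4 → 5 → 6 → 7 → 8 → 9 → 10 → 11 → 12 → 13 → 14 → 15 → 16

Answer: 16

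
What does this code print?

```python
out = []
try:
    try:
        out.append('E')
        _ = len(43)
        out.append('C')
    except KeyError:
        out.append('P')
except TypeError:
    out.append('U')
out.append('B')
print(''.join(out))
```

Execution trace: 'E' (inner try body) → 'U' (outer except TypeError) → 'B' (after the try/except). Output: EUB

Answer: EUB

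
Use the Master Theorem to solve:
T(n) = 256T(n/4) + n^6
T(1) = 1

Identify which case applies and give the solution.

a=256, b=4, f(n)=n^6. log_4(256) = 4. Since c=6 > 4 and the regularity condition holds (256(n/4)^6 = (256/4^6)n^6 with 256/4^6 < 1), Case 3 applies: T(n) = Θ(f(n)) = O(n^6).

Answer: O(n^6) - Case 3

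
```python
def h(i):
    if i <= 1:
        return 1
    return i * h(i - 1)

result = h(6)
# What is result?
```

h(6) = 6 * 5 * 4 * 3 * 2 * 1 = 720

Answer: 720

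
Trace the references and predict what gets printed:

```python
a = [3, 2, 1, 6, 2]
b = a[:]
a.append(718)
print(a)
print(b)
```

Key concept: slice [:] creates copy.
Step by step:
`a = [3, 2, 1, 6, 2]` → a = [3, 2, 1, 6, 2]
`b = a[:]` → b = [3, 2, 1, 6, 2]
`a.append(718)` → a = [3, 2, 1, 6, 2, 718]
`print(a)` → prints [3, 2, 1, 6, 2, 718]
`print(b)` → prints [3, 2, 1, 6, 2]

Answer:
[3, 2, 1, 6, 2, 718]
[3, 2, 1, 6, 2]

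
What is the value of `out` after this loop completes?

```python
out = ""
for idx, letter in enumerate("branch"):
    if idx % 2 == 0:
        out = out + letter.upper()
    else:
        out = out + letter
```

Uppercase even positions in 'branch'
`out` takes the values: "" → "B" → "Br" → "BrA" → "BrAn" → "BrAnC" → "BrAnCh"

Answer: "BrAnCh"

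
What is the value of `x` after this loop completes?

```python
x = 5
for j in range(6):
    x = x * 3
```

Multiply by 3, 6 times: 5 * 3^6 = 3645
`x` takes the values: 5 → 15 → 45 → 135 → 405 → 1215 → 3645

Answer: 3645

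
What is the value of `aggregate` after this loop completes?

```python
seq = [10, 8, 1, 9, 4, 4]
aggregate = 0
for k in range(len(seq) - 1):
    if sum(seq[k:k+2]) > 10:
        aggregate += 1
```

Count windows with sum > 10
`aggregate` takes the values: 0 → 1 → 2

Answer: 2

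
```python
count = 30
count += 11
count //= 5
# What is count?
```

Trace:
`count = 30` → count = 30
`count += 11` → count = 41
`count //= 5` → count = 8
So count = 8

Answer: 8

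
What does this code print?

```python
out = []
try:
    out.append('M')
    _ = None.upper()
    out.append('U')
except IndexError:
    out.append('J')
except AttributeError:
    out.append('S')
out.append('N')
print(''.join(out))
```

Execution trace: 'M' (try body) → 'S' (except AttributeError) → 'N' (after the try/except). Output: MSN

Answer: MSN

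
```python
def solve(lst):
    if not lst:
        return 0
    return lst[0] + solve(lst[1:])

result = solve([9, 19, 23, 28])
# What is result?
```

9 + 19 + 23 + 28 + 0 = 79

Answer: 79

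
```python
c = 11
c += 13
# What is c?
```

Trace:
`c = 11` → c = 11
`c += 13` → c = 24
So c = 24

Answer: 24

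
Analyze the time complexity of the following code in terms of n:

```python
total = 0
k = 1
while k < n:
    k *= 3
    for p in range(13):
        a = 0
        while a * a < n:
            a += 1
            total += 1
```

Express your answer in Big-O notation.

Each loop level contributes: log n × 1 × √n. Multiplying the contributions gives O(√n log n).

Answer: O(√n log n)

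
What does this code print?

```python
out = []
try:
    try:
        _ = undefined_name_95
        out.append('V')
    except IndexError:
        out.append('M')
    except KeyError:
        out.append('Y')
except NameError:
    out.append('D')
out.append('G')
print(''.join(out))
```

Execution trace: 'D' (outer except NameError) → 'G' (after the try/except). Output: DG

Answer: DG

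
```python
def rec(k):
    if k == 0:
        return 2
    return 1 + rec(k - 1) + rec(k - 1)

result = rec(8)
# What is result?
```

rec(k) = 1 + 2·rec(k-1), rec(0)=2. Closed form: (2+1)·2^8 - 1 = 767.

Answer: 767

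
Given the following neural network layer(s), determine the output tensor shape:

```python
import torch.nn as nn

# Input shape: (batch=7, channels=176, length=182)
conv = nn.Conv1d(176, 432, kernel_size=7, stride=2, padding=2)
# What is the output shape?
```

Input: (7, 176, 182) -> Output: (7, 432, 90)

Answer: (7, 432, 90)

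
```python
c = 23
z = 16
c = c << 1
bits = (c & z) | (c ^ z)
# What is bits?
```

Trace:
`c = 23` → c = 23
`z = 16` → z = 16
`c = c << 1` → c = 46
`bits = (c & z) | (c ^ z)` → bits = 62
So bits = 62

Answer: 62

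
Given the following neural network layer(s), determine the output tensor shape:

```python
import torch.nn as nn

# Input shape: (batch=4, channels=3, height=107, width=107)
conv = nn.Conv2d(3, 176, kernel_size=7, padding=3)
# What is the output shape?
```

Input: (4, 3, 107, 107) -> Output: (4, 176, 107, 107)

Answer: (4, 176, 107, 107)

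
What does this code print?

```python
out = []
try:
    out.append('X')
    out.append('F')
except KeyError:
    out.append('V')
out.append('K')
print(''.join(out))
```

Execution trace: 'X' (try body) → 'F' (try body, no exception) → 'K' (after the try/except). Output: XFK

Answer: XFK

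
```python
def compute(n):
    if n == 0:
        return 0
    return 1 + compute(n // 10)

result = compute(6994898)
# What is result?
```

Count of digits of 6994898: 7

Answer: 7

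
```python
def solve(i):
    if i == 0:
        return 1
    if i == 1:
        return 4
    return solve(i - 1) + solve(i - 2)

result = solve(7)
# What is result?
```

Build up from base cases: solve(0)=1, solve(1)=4, solve(2)=5, solve(3)=9, solve(4)=14, solve(5)=23, solve(6)=37, ..., solve(7)=60

Answer: 60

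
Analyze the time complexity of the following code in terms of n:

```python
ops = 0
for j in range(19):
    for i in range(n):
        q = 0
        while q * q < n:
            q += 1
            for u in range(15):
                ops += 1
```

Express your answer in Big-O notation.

Each loop level contributes: 1 × n × √n × 1. Multiplying the contributions gives O(n√n).

Answer: O(n√n)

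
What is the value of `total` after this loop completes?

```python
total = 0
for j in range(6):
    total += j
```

Sum of 0 to 5 = 15
`total` takes the values: 0 → 1 → 3 → 6 → 10 → 15

Answer: 15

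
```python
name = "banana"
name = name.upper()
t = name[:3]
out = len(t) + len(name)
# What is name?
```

Trace:
`name = "banana"` → name = 'banana'
`name = name.upper()` → name = 'BANANA'
`t = name[:3]` → t = 'BAN'
`out = len(t) + len(name)` → out = 9
So name = 'BANANA'

Answer: 'BANANA'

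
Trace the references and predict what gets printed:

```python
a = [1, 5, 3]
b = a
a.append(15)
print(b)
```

Key concept: basic list aliasing.
Step by step:
`a = [1, 5, 3]` → a = [1, 5, 3]
`b = a` → b = [1, 5, 3] (same object as a)
`a.append(15)` → a = [1, 5, 3, 15] (same object as b); b = [1, 5, 3, 15] (same object as a)
`print(b)` → prints [1, 5, 3, 15]

Answer: [1, 5, 3, 15]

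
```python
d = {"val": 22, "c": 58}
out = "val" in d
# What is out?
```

Trace:
`d = {"val": 22, "c": 58}` → d = {'val': 22, 'c': 58}
`out = "val" in d` → out = True
So out = True

Answer: True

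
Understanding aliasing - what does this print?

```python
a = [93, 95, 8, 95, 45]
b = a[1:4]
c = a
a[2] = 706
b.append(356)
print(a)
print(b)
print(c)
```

Key concept: slice vs alias.
Step by step:
`a = [93, 95, 8, 95, 45]` → a = [93, 95, 8, 95, 45]
`b = a[1:4]` → b = [95, 8, 95]
`c = a` → c = [93, 95, 8, 95, 45] (same object as a)
`a[2] = 706` → a = [93, 95, 706, 95, 45] (same object as c); c = [93, 95, 706, 95, 45] (same object as a)
`b.append(356)` → b = [95, 8, 95, 356]
`print(a)` → prints [93, 95, 706, 95, 45]
`print(b)` → prints [95, 8, 95, 356]
`print(c)` → prints [93, 95, 706, 95, 45]

Answer:
[93, 95, 706, 95, 45]
[95, 8, 95, 356]
[93, 95, 706, 95, 45]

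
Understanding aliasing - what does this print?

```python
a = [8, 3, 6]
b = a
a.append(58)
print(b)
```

Key concept: basic list aliasing.
Step by step:
`a = [8, 3, 6]` → a = [8, 3, 6]
`b = a` → b = [8, 3, 6] (same object as a)
`a.append(58)` → a = [8, 3, 6, 58] (same object as b); b = [8, 3, 6, 58] (same object as a)
`print(b)` → prints [8, 3, 6, 58]

Answer: [8, 3, 6, 58]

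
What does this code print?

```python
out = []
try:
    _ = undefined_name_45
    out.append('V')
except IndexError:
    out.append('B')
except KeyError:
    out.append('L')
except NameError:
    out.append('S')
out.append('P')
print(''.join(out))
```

Execution trace: 'S' (except NameError) → 'P' (after the try/except). Output: SP

Answer: SP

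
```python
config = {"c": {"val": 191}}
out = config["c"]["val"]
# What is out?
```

Trace:
`config = {"c": {"val": 191}}` → config = {'c': {'val': 191}}
`out = config["c"]["val"]` → out = 191
So out = 191

Answer: 191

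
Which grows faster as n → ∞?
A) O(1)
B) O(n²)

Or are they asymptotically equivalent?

O(1) vs O(n²): Higher order terms dominate.

Answer: B) O(n²) grows faster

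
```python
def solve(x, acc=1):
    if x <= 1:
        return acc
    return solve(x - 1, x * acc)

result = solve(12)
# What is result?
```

Accumulator trace (n, acc): (12, 1) -> (11, 12) -> (10, 132) -> (9, 1320) -> (8, 11880) -> (7, 95040) -> (6, 665280) -> (5, 3991680) -> (4, 19958400) -> (3, 79833600) -> (2, 239500800) -> (1, 479001600) -> return 479001600

Answer: 479001600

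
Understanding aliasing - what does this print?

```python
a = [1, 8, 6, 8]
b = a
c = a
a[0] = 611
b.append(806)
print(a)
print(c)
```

Key concept: multiple aliases.
Step by step:
`a = [1, 8, 6, 8]` → a = [1, 8, 6, 8]
`b = a` → b = [1, 8, 6, 8] (same object as a)
`c = a` → c = [1, 8, 6, 8] (same object as a, b)
`a[0] = 611` → a = [611, 8, 6, 8] (same object as b, c); b = [611, 8, 6, 8] (same object as a, c); c = [611, 8, 6, 8] (same object as a, b)
`b.append(806)` → a = [611, 8, 6, 8, 806] (same object as b, c); b = [611, 8, 6, 8, 806] (same object as a, c); c = [611, 8, 6, 8, 806] (same object as a, b)
`print(a)` → prints [611, 8, 6, 8, 806]
`print(c)` → prints [611, 8, 6, 8, 806]

Answer:
[611, 8, 6, 8, 806]
[611, 8, 6, 8, 806]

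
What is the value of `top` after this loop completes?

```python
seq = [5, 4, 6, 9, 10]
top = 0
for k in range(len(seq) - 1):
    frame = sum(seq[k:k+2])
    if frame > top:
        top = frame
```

Max sum of 2-element window in [5, 4, 6, 9, 10]
`top` takes the values: 0 → 9 → 10 → 15 → 19

Answer: 19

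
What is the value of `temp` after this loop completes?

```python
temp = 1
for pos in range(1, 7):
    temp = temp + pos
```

Start at 1, add 1 through 6
`temp` takes the values: 1 → 2 → 4 → 7 → 11 → 16 → 22

Answer: 22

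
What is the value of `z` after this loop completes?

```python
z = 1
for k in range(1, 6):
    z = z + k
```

Start at 1, add 1 through 5
`z` takes the values: 1 → 2 → 4 → 7 → 11 → 16

Answer: 16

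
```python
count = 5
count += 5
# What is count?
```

Trace:
`count = 5` → count = 5
`count += 5` → count = 10
So count = 10

Answer: 10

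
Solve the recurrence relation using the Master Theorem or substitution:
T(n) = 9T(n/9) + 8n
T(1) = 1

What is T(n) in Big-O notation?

By Master Theorem: a=9, b=9, f(n)=8n. Since log_9(9) = 1 and f(n) = Θ(n^1), Case 2 applies. T(n) = O(n log n).

Answer: O(n log n)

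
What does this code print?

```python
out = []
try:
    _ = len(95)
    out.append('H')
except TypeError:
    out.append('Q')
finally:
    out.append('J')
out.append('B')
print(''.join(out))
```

Execution trace: 'Q' (except TypeError) → 'J' (finally) → 'B' (after the try/except). Output: QJB

Answer: QJB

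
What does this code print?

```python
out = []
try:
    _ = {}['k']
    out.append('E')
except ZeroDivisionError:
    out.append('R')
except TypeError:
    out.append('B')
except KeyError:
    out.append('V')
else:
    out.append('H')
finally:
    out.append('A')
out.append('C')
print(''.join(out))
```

Execution trace: 'V' (except KeyError) → 'A' (finally) → 'C' (after the try/except). Output: VAC

Answer: VAC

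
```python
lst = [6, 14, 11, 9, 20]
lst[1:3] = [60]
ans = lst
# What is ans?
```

Trace:
`lst = [6, 14, 11, 9, 20]` → lst = [6, 14, 11, 9, 20]
`lst[1:3] = [60]` → lst = [6, 60, 9, 20]
`ans = lst` → ans = [6, 60, 9, 20]
So ans = [6, 60, 9, 20]

Answer: [6, 60, 9, 20]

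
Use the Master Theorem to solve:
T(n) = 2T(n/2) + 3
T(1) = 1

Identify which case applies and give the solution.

a=2, b=2, f(n)=3. log_2(2) = 1. Since c=0 < 1, Case 1 applies: T(n) = Θ(n^log_b(a)) = O(n).

Answer: O(n) - Case 1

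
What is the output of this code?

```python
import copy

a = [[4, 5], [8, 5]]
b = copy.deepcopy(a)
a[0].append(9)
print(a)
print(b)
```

Key concept: deep copy is fully independent.
Step by step:
`a = [[4, 5], [8, 5]]` → a = [[4, 5], [8, 5]]
`b = copy.deepcopy(a)` → b = [[4, 5], [8, 5]]
`a[0].append(9)` → a = [[4, 5, 9], [8, 5]]
`print(a)` → prints [[4, 5, 9], [8, 5]]
`print(b)` → prints [[4, 5], [8, 5]]

Answer:
[[4, 5, 9], [8, 5]]
[[4, 5], [8, 5]]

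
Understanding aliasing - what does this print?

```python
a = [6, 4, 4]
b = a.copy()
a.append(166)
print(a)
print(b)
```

Key concept: list.copy() creates independent copy.
Step by step:
`a = [6, 4, 4]` → a = [6, 4, 4]
`b = a.copy()` → b = [6, 4, 4]
`a.append(166)` → a = [6, 4, 4, 166]
`print(a)` → prints [6, 4, 4, 166]
`print(b)` → prints [6, 4, 4]

Answer:
[6, 4, 4, 166]
[6, 4, 4]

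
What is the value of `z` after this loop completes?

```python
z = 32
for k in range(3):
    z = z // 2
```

Halve 3 times: 32 // 2^3 = 4
`z` takes the values: 32 → 16 → 8 → 4

Answer: 4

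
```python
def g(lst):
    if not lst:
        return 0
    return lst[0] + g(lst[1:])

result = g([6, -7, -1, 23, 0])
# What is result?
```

6 + (-7) + (-1) + 23 + 0 + 0 = 21

Answer: 21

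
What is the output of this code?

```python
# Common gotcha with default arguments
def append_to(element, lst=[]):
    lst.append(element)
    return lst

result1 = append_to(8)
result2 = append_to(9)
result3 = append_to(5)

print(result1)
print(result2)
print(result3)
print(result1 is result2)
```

Key concept: mutable default argument gotcha.
Step by step:
`result1 = append_to(8)` → result1 = [8]
`result2 = append_to(9)` → result1 = [8, 9] (same object as result2); result2 = [8, 9] (same object as result1)
`result3 = append_to(5)` → result1 = [8, 9, 5] (same object as result2, result3); result2 = [8, 9, 5] (same object as result1, result3); result3 = [8, 9, 5] (same object as result1, result2)
`print(result1)` → prints [8, 9, 5]
`print(result2)` → prints [8, 9, 5]
`print(result3)` → prints [8, 9, 5]
`print(result1 is result2)` → prints True

Answer:
[8, 9, 5]
[8, 9, 5]
[8, 9, 5]
True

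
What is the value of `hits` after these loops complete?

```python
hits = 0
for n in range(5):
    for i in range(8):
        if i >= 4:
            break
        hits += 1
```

Inner breaks at 4, outer runs 5 times
`hits` takes the values: 0 → 1 → 2 → 3 → 4 → 5 → 6 → 7 → 8 → 9 → 10 → 11 → 12 → 13 → 14 → 15 → 16 → 17 → 18 → 19 → 20

Answer: 20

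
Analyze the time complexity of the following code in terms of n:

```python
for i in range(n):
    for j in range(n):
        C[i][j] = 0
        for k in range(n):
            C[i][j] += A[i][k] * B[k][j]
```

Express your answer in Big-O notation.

This is Naive matrix multiplication. Time complexity: O(n³).

Answer: O(n³)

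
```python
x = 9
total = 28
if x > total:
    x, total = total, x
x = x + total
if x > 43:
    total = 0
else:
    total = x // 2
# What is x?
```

Trace:
`x = 9` → x = 9
`total = 28` → total = 28
`if x > total: ...` → x > total is False → no variable changes
`x = x + total` → x = 37
`if x > 43: ...` → x > 43 is False, take else branch → total = 18
So x = 37

Answer: 37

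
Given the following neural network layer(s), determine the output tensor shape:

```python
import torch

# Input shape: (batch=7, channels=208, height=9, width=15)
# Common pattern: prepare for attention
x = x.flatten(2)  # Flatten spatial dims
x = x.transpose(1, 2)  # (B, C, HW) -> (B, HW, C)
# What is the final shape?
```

Input: (7, 208, 9, 15) -> after flatten(2): (7, 208, 135) -> Output: (7, 135, 208)

Answer: (7, 135, 208)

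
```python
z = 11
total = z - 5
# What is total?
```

Trace:
`z = 11` → z = 11
`total = z - 5` → total = 6
So total = 6

Answer: 6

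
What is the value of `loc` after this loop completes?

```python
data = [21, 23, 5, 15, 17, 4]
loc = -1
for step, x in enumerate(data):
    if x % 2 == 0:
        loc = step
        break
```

First even number index in [21, 23, 5, 15, 17, 4]
`loc` takes the values: -1 → 5

Answer: 5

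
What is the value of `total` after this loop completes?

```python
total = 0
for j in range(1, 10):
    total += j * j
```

Sum of squares 1² to 9² = 285
`total` takes the values: 0 → 1 → 5 → 14 → 30 → 55 → 91 → 140 → 204 → 285

Answer: 285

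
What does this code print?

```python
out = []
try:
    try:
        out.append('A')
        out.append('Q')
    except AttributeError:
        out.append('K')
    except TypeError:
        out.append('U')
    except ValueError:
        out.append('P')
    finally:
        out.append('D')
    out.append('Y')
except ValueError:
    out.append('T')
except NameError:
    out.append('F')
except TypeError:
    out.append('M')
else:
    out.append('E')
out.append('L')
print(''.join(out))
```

Execution trace: 'A' (inner try body) → 'Q' (inner try body, no exception) → 'D' (inner finally) → 'Y' (try body, no exception) → 'E' (else) → 'L' (after the try/except). Output: AQDYEL

Answer: AQDYEL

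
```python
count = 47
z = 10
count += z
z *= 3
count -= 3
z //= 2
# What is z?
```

Trace:
`count = 47` → count = 47
`z = 10` → z = 10
`count += z` → count = 57
`z *= 3` → z = 30
`count -= 3` → count = 54
`z //= 2` → z = 15
So z = 15

Answer: 15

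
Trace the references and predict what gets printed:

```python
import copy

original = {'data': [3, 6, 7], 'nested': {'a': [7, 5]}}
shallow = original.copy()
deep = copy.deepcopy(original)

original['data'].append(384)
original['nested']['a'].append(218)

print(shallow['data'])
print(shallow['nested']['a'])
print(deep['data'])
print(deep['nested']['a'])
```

Key concept: comparing shallow vs deep copy.
Step by step:
`original = {'data': [3, 6, 7], 'nested': {'a': [7, 5]}}` → original = {'data': [3, 6, 7], 'nested': {'a': [7, 5]}}
`shallow = original.copy()` → shallow = {'data': [3, 6, 7], 'nested': {'a': [7, 5]}}
`deep = copy.deepcopy(original)` → deep = {'data': [3, 6, 7], 'nested': {'a': [7, 5]}}
`original['data'].append(384)` → original = {'data': [3, 6, 7, 384], 'nested': {'a': [7, 5]}}; shallow = {'data': [3, 6, 7, 384], 'nested': {'a': [7, 5]}}
`original['nested']['a'].append(218)` → original = {'data': [3, 6, 7, 384], 'nested': {'a': [7, 5, 218]}}; shallow = {'data': [3, 6, 7, 384], 'nested': {'a': [7, 5, 218]}}
`print(shallow['data'])` → prints [3, 6, 7, 384]
`print(shallow['nested']['a'])` → prints [7, 5, 218]
`print(deep['data'])` → prints [3, 6, 7]
`print(deep['nested']['a'])` → prints [7, 5]

Answer:
[3, 6, 7, 384]
[7, 5, 218]
[3, 6, 7]
[7, 5]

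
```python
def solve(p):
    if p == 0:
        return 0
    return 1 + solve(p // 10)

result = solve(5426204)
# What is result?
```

Count of digits of 5426204: 7

Answer: 7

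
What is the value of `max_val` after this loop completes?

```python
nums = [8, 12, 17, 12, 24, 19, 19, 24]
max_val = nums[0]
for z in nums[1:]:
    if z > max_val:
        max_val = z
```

Maximum of [8, 12, 17, 12, 24, 19, 19, 24]
`max_val` takes the values: 8 → 12 → 17 → 24

Answer: 24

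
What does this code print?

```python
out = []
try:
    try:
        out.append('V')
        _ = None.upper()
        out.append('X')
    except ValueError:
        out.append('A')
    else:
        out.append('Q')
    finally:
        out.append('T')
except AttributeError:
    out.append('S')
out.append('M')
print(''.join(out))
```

Execution trace: 'V' (try body) → 'T' (finally) → 'S' (outer except AttributeError) → 'M' (after the try/except). Output: VTSM

Answer: VTSM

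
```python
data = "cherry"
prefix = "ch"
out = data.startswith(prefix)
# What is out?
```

Trace:
`data = "cherry"` → data = 'cherry'
`prefix = "ch"` → prefix = 'ch'
`out = data.startswith(prefix)` → out = True
So out = True

Answer: True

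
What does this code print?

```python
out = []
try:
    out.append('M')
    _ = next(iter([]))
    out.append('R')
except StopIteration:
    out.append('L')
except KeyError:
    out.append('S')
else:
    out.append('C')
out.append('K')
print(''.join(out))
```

Execution trace: 'M' (try body) → 'L' (except StopIteration) → 'K' (after the try/except). Output: MLK

Answer: MLK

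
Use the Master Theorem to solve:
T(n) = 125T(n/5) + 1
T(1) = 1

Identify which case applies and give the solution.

a=125, b=5, f(n)=1. log_5(125) = 3. Since c=0 < 3, Case 1 applies: T(n) = Θ(n^log_b(a)) = O(n^3).

Answer: O(n^3) - Case 1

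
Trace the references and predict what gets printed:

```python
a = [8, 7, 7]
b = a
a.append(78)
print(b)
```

Key concept: basic list aliasing.
Step by step:
`a = [8, 7, 7]` → a = [8, 7, 7]
`b = a` → b = [8, 7, 7] (same object as a)
`a.append(78)` → a = [8, 7, 7, 78] (same object as b); b = [8, 7, 7, 78] (same object as a)
`print(b)` → prints [8, 7, 7, 78]

Answer: [8, 7, 7, 78]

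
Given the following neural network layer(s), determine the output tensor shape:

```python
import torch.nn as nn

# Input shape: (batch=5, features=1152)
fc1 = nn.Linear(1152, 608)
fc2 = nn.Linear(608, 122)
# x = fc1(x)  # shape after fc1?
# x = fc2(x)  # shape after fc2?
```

Input: (5, 1152) -> after fc1: (5, 608) -> Output: (5, 122)

Answer: (5, 122)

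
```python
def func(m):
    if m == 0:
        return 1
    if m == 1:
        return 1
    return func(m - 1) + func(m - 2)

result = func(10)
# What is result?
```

Build up from base cases: func(0)=1, func(1)=1, func(2)=2, func(3)=3, func(4)=5, func(5)=8, func(6)=13, ..., func(10)=89

Answer: 89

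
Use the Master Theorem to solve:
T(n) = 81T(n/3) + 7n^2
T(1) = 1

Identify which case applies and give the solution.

a=81, b=3, f(n)=7n^2. log_3(81) = 4. Since c=2 < 4, Case 1 applies: T(n) = Θ(n^log_b(a)) = O(n^4).

Answer: O(n^4) - Case 1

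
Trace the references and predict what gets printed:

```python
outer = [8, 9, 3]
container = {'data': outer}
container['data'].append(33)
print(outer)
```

Key concept: dict holds reference to list.
Step by step:
`outer = [8, 9, 3]` → outer = [8, 9, 3]
`container = {'data': outer}` → container = {'data': [8, 9, 3]}
`container['data'].append(33)` → outer = [8, 9, 3, 33]; container = {'data': [8, 9, 3, 33]}
`print(outer)` → prints [8, 9, 3, 33]

Answer: [8, 9, 3, 33]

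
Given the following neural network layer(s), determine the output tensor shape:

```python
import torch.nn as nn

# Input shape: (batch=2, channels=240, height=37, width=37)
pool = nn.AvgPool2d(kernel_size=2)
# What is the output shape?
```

Input: (2, 240, 37, 37) -> Output: (2, 240, 18, 18)

Answer: (2, 240, 18, 18)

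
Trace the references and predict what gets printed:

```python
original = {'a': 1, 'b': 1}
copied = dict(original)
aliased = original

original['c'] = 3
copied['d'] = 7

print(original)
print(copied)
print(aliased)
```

Key concept: dict() creates copy, assignment creates alias.
Step by step:
`original = {'a': 1, 'b': 1}` → original = {'a': 1, 'b': 1}
`copied = dict(original)` → copied = {'a': 1, 'b': 1}
`aliased = original` → aliased = {'a': 1, 'b': 1} (same object as original)
`original['c'] = 3` → original = {'a': 1, 'b': 1, 'c': 3} (same object as aliased); aliased = {'a': 1, 'b': 1, 'c': 3} (same object as original)
`copied['d'] = 7` → copied = {'a': 1, 'b': 1, 'd': 7}
`print(original)` → prints {'a': 1, 'b': 1, 'c': 3}
`print(copied)` → prints {'a': 1, 'b': 1, 'd': 7}
`print(aliased)` → prints {'a': 1, 'b': 1, 'c': 3}

Answer:
{'a': 1, 'b': 1, 'c': 3}
{'a': 1, 'b': 1, 'd': 7}
{'a': 1, 'b': 1, 'c': 3}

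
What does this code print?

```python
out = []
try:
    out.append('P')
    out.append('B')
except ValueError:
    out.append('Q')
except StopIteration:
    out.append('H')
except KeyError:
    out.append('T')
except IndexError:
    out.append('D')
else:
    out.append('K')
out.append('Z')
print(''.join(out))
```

Execution trace: 'P' (try body) → 'B' (try body, no exception) → 'K' (else) → 'Z' (after the try/except). Output: PBKZ

Answer: PBKZ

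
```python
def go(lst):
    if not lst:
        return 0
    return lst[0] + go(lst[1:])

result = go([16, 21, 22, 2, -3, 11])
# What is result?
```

16 + 21 + 22 + 2 + (-3) + 11 + 0 = 69

Answer: 69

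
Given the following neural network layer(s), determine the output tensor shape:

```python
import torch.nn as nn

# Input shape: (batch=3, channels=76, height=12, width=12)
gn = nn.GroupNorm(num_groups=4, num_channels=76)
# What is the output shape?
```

Input: (3, 76, 12, 12) -> Output: (3, 76, 12, 12)

Answer: (3, 76, 12, 12)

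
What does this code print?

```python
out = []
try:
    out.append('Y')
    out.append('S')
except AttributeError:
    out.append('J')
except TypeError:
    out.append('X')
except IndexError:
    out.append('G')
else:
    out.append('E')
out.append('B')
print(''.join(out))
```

Execution trace: 'Y' (try body) → 'S' (try body, no exception) → 'E' (else) → 'B' (after the try/except). Output: YSEB

Answer: YSEB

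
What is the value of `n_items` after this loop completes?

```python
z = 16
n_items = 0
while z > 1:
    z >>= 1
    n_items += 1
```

Count right shifts until 1
`n_items` takes the values: 0 → 1 → 2 → 3 → 4

Answer: 4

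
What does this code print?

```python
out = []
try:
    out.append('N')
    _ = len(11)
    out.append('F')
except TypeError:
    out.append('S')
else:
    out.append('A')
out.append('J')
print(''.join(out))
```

Execution trace: 'N' (try body) → 'S' (except TypeError) → 'J' (after the try/except). Output: NSJ

Answer: NSJ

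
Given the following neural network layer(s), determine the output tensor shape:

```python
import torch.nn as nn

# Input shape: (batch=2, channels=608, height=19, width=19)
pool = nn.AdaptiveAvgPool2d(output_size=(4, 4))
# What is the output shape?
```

Input: (2, 608, 19, 19) -> Output: (2, 608, 4, 4)

Answer: (2, 608, 4, 4)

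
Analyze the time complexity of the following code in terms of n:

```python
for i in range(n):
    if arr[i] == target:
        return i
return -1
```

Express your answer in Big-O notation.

This is Linear search in an array. Time complexity: O(n).

Answer: O(n)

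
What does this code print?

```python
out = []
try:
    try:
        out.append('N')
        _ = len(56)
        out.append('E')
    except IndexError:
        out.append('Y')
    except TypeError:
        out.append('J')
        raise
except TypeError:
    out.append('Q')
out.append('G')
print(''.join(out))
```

Execution trace: 'N' (inner try body) → 'J' (inner except TypeError) → 'Q' (outer except TypeError) → 'G' (after the try/except). Output: NJQG

Answer: NJQG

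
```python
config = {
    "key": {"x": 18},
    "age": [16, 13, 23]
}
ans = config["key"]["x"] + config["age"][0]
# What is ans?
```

Trace:
`config = { ...` → config = {'key': {'x': 18}, 'age': [16, 13, 23]}
`ans = config["key"]["x"] + config["age"][0]` → ans = 34
So ans = 34

Answer: 34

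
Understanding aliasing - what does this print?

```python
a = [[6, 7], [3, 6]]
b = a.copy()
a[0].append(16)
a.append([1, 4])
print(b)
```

Key concept: shallow copy with nested lists.
Step by step:
`a = [[6, 7], [3, 6]]` → a = [[6, 7], [3, 6]]
`b = a.copy()` → b = [[6, 7], [3, 6]]
`a[0].append(16)` → a = [[6, 7, 16], [3, 6]]; b = [[6, 7, 16], [3, 6]]
`a.append([1, 4])` → a = [[6, 7, 16], [3, 6], [1, 4]]
`print(b)` → prints [[6, 7, 16], [3, 6]]

Answer: [[6, 7, 16], [3, 6]]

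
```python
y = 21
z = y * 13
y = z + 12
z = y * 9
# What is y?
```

Trace:
`y = 21` → y = 21
`z = y * 13` → z = 273
`y = z + 12` → y = 285
`z = y * 9` → z = 2565
So y = 285

Answer: 285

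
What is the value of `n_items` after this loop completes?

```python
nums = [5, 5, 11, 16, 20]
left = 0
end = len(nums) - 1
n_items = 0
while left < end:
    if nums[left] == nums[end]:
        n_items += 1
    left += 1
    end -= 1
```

Count matching pairs from ends
`n_items` takes the values: 0

Answer: 0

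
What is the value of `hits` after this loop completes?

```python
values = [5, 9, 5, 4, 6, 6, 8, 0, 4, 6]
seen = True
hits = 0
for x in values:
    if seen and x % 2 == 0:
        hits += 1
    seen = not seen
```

Count even values at even positions
`hits` takes the values: 0 → 1 → 2 → 3

Answer: 3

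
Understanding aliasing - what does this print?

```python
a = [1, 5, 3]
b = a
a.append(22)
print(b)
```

Key concept: basic list aliasing.
Step by step:
`a = [1, 5, 3]` → a = [1, 5, 3]
`b = a` → b = [1, 5, 3] (same object as a)
`a.append(22)` → a = [1, 5, 3, 22] (same object as b); b = [1, 5, 3, 22] (same object as a)
`print(b)` → prints [1, 5, 3, 22]

Answer: [1, 5, 3, 22]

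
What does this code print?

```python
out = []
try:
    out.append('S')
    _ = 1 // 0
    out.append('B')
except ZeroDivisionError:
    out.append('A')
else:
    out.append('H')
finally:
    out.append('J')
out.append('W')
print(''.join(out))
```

Execution trace: 'S' (try body) → 'A' (except ZeroDivisionError) → 'J' (finally) → 'W' (after the try/except). Output: SAJW

Answer: SAJW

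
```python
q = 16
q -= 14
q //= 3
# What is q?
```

Trace:
`q = 16` → q = 16
`q -= 14` → q = 2
`q //= 3` → q = 0
So q = 0

Answer: 0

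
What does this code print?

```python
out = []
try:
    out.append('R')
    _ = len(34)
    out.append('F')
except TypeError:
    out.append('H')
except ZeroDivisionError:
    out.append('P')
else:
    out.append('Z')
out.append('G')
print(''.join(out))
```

Execution trace: 'R' (try body) → 'H' (except TypeError) → 'G' (after the try/except). Output: RHG

Answer: RHG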